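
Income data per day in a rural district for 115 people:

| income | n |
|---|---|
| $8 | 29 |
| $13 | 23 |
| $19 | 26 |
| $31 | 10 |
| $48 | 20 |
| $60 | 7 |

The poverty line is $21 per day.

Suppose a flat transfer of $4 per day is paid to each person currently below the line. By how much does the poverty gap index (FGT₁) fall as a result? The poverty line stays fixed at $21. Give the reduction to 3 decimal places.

Before: below the line — 29×$8, 23×$13, 26×$19; poverty gap index (FGT₁) = 0.25383.
After the $4 transfer: below the line — 29×$12, 23×$17; poverty gap index (FGT₁) = 0.14617.
Reduction = 0.25383 − 0.14617 = 0.108.

0.108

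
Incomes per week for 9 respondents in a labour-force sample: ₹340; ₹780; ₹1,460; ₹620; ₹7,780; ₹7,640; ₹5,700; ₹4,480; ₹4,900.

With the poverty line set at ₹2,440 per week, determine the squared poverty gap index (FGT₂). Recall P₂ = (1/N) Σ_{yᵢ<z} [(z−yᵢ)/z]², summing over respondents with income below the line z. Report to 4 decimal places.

0.2135

Below z: ₹340, ₹620, ₹780, ₹1,460 (q = 4 of N = 9).
Shortfall ratios: (2440−340)/2440 = 0.8607; (2440−620)/2440 = 0.7459; (2440−780)/2440 = 0.6803; (2440−1460)/2440 = 0.4016.
Squared: 0.7407; 0.5564; 0.4628; 0.1613.
Sum = 1.921258; P₂ = 1.921258 / 9 = 0.2135.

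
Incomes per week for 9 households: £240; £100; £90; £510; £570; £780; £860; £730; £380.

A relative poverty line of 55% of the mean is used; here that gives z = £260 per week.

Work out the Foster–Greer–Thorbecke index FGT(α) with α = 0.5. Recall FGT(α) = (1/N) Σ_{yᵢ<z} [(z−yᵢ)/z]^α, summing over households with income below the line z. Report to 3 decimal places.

Incomes under z: £90, £100, £240 (q = 3 of N = 9).
Shortfall ratios: (260−90)/260 = 0.6538; (260−100)/260 = 0.6154; (260−240)/260 = 0.0769.
Raised to α = 0.5: 0.80861; 0.78446; 0.27735.
Sum = 1.870422; FGT(0.5) = 1.870422 / 9 = 0.208.

0.208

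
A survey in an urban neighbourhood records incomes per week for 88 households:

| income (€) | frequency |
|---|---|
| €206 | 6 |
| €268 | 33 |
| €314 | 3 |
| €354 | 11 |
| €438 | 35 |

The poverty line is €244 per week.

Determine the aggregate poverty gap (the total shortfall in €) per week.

Incomes under z: 6×€206 (q = 6 of N = 88).
Individual gaps: 6×(244−206) = 228.
Aggregate gap = €228.

€228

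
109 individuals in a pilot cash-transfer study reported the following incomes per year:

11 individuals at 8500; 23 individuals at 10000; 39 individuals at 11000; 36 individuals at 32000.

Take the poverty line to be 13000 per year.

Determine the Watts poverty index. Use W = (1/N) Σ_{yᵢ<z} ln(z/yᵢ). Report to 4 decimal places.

0.1580

Below z: 11×8500, 23×10000, 39×11000 (q = 73 of N = 109).
Log gaps: ln(13000/8500) = 0.4249 (×11); ln(13000/10000) = 0.2624 (×23); ln(13000/11000) = 0.1671 (×39).
W = 17.223203 / 109 = 0.1580.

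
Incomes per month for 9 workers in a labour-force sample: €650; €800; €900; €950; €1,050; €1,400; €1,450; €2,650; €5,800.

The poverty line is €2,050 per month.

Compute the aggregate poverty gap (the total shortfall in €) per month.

€7,150

Incomes under z: €650, €800, €900, €950, €1,050, €1,400, €1,450 (q = 7 of N = 9).
Individual gaps: 2050−650 = 1400; 2050−800 = 1250; 2050−900 = 1150; 2050−950 = 1100; 2050−1050 = 1000; 2050−1400 = 650; 2050−1450 = 600.
Aggregate gap = €7,150.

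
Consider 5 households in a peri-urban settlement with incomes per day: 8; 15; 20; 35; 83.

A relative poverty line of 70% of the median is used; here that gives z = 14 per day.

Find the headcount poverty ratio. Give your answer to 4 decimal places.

0.2000

1 of the 5 households have income below 14.
H = 1/5 = 0.2000.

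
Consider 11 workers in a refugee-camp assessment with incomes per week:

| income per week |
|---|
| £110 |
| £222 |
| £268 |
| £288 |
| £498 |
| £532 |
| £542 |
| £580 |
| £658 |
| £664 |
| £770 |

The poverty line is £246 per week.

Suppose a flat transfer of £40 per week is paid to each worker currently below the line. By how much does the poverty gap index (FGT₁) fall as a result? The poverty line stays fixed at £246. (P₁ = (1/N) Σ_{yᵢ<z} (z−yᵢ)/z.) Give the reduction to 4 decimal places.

0.0237

Before: below the line — £110, £222; poverty gap index (FGT₁) = 0.059128.
After the £40 transfer: below the line — £150; poverty gap index (FGT₁) = 0.035477.
Reduction = 0.059128 − 0.035477 = 0.0237.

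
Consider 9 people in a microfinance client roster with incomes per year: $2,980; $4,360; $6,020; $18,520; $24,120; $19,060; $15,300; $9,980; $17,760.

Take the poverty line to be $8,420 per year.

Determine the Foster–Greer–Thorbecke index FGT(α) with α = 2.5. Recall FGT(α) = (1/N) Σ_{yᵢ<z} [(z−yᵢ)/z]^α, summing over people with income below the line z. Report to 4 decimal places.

Below z: $2,980, $4,360, $6,020 (q = 3 of N = 9).
Gap ratios (z−y)/z: (8420−2980)/8420 = 0.6461; (8420−4360)/8420 = 0.4822; (8420−6020)/8420 = 0.2850.
Raised to α = 2.5: 0.33552; 0.16145; 0.04338.
Sum = 0.540344; FGT(2.5) = 0.540344 / 9 = 0.0600.

0.0600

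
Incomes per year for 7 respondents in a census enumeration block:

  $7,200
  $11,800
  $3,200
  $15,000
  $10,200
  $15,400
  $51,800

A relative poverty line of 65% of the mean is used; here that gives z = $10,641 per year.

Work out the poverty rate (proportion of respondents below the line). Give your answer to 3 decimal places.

3 of the 7 respondents have income below $10,641.
H = 3/7 = 0.429.

0.429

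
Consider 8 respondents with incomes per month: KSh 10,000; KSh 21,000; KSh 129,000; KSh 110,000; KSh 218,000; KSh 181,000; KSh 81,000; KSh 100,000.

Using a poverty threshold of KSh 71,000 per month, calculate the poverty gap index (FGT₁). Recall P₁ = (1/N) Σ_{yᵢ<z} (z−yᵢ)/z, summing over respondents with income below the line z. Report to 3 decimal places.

Incomes under z: KSh 10,000, KSh 21,000 (q = 2 of N = 8).
Gap ratios (z−y)/z: (71000−10000)/71000 = 0.8592; (71000−21000)/71000 = 0.7042.
Σ = 1.563380. Dividing by the full population N = 8 gives P₁ = 0.195.

0.195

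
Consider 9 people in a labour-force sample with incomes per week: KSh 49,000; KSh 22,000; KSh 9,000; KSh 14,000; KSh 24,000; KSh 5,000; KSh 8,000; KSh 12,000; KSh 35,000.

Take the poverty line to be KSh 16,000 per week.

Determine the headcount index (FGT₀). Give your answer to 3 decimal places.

5 of the 9 people have income below KSh 16,000.
H = 5/9 = 0.556.

0.556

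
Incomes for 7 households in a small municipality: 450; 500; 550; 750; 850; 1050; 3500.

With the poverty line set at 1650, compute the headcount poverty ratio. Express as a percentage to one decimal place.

6 of the 7 households have income below 1650.
H = 6/7 = 85.7%.

85.7%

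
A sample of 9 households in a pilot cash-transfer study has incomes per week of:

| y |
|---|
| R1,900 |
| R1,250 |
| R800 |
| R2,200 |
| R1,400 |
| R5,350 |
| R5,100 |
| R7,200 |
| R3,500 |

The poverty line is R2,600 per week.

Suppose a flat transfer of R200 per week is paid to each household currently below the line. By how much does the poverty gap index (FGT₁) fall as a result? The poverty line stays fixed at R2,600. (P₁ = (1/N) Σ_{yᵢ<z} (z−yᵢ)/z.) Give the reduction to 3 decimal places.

Before: below the line — R800, R1,250, R1,400, R1,900, R2,200; poverty gap index (FGT₁) = 0.23291.
After the R200 transfer: below the line — R1,000, R1,450, R1,600, R2,100, R2,400; poverty gap index (FGT₁) = 0.19017.
Reduction = 0.23291 − 0.19017 = 0.043.

0.043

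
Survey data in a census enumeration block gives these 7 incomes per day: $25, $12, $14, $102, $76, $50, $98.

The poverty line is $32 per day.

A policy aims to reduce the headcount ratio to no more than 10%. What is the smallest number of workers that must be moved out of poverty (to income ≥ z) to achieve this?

3

Currently q = 3 of N = 7 are below the line (H = 0.429).
A headcount ratio of at most 10% allows at most ⌊0.10 × 7⌋ = 0 poor workers.
So at least 3 − 0 = 3 must be lifted.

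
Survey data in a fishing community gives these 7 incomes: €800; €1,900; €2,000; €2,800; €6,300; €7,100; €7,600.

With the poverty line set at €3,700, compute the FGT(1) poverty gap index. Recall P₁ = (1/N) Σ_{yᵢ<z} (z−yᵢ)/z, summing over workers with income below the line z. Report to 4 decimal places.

Below the line: €800, €1,900, €2,000, €2,800 (q = 4 of N = 7).
Relative gaps: (3700−800)/3700 = 0.7838; (3700−1900)/3700 = 0.4865; (3700−2000)/3700 = 0.4595; (3700−2800)/3700 = 0.2432.
Σ = 1.972973. Dividing by the full population N = 7 gives P₁ = 0.2819.

0.2819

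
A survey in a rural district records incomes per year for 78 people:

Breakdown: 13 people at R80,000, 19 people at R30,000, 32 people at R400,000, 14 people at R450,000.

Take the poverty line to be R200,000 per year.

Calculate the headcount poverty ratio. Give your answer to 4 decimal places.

32 of the 78 people have income below R200,000.
H = 32/78 = 0.4103.

0.4103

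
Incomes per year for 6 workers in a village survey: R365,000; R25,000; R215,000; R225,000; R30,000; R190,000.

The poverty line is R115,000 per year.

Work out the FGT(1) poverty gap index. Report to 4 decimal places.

0.2536

Below the line: R25,000, R30,000 (q = 2 of N = 6).
Gap ratios (z−y)/z: (115000−25000)/115000 = 0.7826; (115000−30000)/115000 = 0.7391.
Σ = 1.521739. Dividing by the full population N = 6 gives P₁ = 0.2536.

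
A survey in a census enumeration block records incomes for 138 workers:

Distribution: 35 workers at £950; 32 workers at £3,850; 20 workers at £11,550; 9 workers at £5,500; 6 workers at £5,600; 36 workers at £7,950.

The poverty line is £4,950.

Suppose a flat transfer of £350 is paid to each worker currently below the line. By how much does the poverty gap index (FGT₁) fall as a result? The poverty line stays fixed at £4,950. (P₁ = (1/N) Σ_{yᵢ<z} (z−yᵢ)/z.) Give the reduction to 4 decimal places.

0.0343

Before: below the line — 35×£950, 32×£3,850; poverty gap index (FGT₁) = 0.256478.
After the £350 transfer: below the line — 35×£1,300, 32×£4,200; poverty gap index (FGT₁) = 0.222149.
Reduction = 0.256478 − 0.222149 = 0.0343.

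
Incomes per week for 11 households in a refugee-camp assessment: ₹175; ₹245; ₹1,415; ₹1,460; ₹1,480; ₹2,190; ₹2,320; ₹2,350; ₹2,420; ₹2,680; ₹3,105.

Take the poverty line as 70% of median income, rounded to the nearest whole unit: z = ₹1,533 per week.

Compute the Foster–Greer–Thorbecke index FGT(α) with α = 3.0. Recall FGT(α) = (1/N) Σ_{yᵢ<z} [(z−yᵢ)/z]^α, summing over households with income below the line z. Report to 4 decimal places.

0.1172

Below z: ₹175, ₹245, ₹1,415, ₹1,460, ₹1,480 (q = 5 of N = 11).
Relative gaps: (1533−175)/1533 = 0.8858; (1533−245)/1533 = 0.8402; (1533−1415)/1533 = 0.0770; (1533−1460)/1533 = 0.0476; (1533−1480)/1533 = 0.0346.
Raised to α = 3.0: 0.69514; 0.59309; 0.00046; 0.00011; 0.00004.
Sum = 1.288837; FGT(3.0) = 1.288837 / 11 = 0.1172.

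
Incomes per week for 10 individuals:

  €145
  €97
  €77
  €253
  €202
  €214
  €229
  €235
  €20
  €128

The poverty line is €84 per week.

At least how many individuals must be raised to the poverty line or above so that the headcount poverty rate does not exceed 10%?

Currently q = 2 of N = 10 are below the line (H = 0.200).
A headcount ratio of at most 10% allows at most ⌊0.10 × 10⌋ = 1 poor individuals.
So at least 2 − 1 = 1 must be lifted.

1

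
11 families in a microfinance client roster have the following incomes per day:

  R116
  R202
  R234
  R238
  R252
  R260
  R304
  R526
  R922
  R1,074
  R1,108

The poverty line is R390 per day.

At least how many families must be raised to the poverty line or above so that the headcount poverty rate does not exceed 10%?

7 of the 11 families are poor, so H = 7/11 = 0.636.
A headcount ratio of at most 10% allows at most ⌊0.10 × 11⌋ = 1 poor families.
So at least 7 − 1 = 6 must be lifted.

6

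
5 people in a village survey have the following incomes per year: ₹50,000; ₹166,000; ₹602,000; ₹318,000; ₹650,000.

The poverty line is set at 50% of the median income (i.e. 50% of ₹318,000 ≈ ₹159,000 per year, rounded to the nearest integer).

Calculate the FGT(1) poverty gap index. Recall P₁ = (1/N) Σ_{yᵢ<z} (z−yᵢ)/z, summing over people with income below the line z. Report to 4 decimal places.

Below the line: ₹50,000 (q = 1 of N = 5).
Normalized shortfalls: (159000−50000)/159000 = 0.6855.
Sum of shortfalls = 0.685535; P₁ averages over all N: 0.685535 / 5 = 0.1371.

0.1371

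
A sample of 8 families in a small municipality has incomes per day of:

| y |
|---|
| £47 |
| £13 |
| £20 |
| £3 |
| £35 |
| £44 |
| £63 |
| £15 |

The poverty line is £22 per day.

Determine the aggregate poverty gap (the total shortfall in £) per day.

£37

Poor units: £3, £13, £15, £20 (q = 4 of N = 8).
Individual gaps: 22−3 = 19; 22−13 = 9; 22−15 = 7; 22−20 = 2.
Aggregate gap = £37.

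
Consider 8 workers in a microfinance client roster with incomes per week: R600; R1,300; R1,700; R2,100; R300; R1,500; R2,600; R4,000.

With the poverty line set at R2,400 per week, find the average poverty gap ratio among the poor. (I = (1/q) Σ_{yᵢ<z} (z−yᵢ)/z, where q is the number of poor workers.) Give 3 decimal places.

0.479

Below the line: R300, R600, R1,300, R1,500, R1,700, R2,100 (q = 6 of N = 8).
Shortfall ratios (z−y)/z: 0.8750, 0.7500, 0.4583, 0.3750, 0.2917, 0.1250; sum = 2.875000.
I averages over the q = 6 poor units only: 2.875000 / 6 = 0.479.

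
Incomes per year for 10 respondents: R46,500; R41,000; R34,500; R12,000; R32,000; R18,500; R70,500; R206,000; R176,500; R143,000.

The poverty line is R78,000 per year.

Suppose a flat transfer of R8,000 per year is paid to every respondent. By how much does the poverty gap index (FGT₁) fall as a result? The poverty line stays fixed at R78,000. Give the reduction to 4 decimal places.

Before: below the line — R12,000, R18,500, R32,000, R34,500, R41,000, R46,500, R70,500; poverty gap index (FGT₁) = 0.373077.
After the R8,000 transfer: below the line — R20,000, R26,500, R40,000, R42,500, R49,000, R54,500; poverty gap index (FGT₁) = 0.301923.
Reduction = 0.373077 − 0.301923 = 0.0712.

0.0712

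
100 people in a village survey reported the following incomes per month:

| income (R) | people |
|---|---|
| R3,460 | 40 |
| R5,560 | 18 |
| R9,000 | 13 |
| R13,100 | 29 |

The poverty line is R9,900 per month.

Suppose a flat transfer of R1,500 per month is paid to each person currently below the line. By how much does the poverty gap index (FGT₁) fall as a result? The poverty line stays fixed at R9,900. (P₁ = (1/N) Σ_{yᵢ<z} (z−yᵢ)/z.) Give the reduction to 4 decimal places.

Before: below the line — 40×R3,460, 18×R5,560, 13×R9,000; poverty gap index (FGT₁) = 0.350929.
After the R1,500 transfer: below the line — 40×R4,960, 18×R7,060; poverty gap index (FGT₁) = 0.251232.
Reduction = 0.350929 − 0.251232 = 0.0997.

0.0997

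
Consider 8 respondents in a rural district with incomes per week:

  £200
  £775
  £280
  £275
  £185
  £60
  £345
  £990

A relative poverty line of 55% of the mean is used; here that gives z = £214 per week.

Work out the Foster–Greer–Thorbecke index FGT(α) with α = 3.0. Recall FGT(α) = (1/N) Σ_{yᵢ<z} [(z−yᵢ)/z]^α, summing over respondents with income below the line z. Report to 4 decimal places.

0.0469

Below z: £60, £185, £200 (q = 3 of N = 8).
Shortfall ratios: (214−60)/214 = 0.7196; (214−185)/214 = 0.1355; (214−200)/214 = 0.0654.
Raised to α = 3.0: 0.37267; 0.00249; 0.00028.
Sum = 0.375435; FGT(3.0) = 0.375435 / 8 = 0.0469.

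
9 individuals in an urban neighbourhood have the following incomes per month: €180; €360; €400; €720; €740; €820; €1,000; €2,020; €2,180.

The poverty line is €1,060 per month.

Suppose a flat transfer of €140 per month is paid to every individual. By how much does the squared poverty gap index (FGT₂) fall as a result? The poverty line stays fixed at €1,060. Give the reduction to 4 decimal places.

Before: below the line — €180, €360, €400, €720, €740, €820, €1,000; squared poverty gap index (FGT₂) = 0.195720.
After the €140 transfer: below the line — €320, €500, €540, €860, €880, €960; squared poverty gap index (FGT₂) = 0.120051.
Reduction = 0.195720 − 0.120051 = 0.0757.

0.0757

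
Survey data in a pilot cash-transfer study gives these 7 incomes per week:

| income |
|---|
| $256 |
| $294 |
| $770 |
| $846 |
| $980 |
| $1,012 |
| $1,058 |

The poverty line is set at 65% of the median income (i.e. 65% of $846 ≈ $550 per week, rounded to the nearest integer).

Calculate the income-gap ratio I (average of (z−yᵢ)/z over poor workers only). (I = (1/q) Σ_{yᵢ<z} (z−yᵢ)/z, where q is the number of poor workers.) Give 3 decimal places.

Below z: $256, $294 (q = 2 of N = 7).
Relative gaps: 0.5345, 0.4655; sum = 1.000000.
I averages over the q = 2 poor units only: 1.000000 / 2 = 0.500.

0.500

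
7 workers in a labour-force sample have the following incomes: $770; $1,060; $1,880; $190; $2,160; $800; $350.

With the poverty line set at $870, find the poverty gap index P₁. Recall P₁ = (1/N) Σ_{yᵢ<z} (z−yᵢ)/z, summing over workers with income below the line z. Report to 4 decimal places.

0.2250

Poor units: $190, $350, $770, $800 (q = 4 of N = 7).
Shortfall ratios: (870−190)/870 = 0.7816; (870−350)/870 = 0.5977; (870−770)/870 = 0.1149; (870−800)/870 = 0.0805.
Sum of shortfalls = 1.574713; P₁ averages over all N: 1.574713 / 7 = 0.2250.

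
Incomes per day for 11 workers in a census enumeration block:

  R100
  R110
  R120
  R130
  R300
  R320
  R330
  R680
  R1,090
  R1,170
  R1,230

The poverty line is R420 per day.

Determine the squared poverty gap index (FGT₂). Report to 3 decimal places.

Below z: R100, R110, R120, R130, R300, R320, R330 (q = 7 of N = 11).
Relative gaps: (420−100)/420 = 0.7619; (420−110)/420 = 0.7381; (420−120)/420 = 0.7143; (420−130)/420 = 0.6905; (420−300)/420 = 0.2857; (420−320)/420 = 0.2381; (420−330)/420 = 0.2143.
Squared: 0.5805; 0.5448; 0.5102; 0.4768; 0.0816; 0.0567; 0.0459.
Sum = 2.296485; P₂ = 2.296485 / 11 = 0.209.

0.209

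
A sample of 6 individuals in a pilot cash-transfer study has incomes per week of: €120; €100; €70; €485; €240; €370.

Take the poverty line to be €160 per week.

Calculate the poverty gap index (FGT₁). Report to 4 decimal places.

0.1979

Below the line: €70, €100, €120 (q = 3 of N = 6).
Normalized shortfalls: (160−70)/160 = 0.5625; (160−100)/160 = 0.3750; (160−120)/160 = 0.2500.
Sum of shortfalls = 1.187500; P₁ averages over all N: 1.187500 / 6 = 0.1979.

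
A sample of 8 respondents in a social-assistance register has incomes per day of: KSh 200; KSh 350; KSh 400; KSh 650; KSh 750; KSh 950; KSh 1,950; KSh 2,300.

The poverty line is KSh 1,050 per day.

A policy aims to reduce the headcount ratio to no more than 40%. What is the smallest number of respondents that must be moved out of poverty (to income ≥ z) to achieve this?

3

6 of the 8 respondents are poor, so H = 6/8 = 0.750.
A headcount ratio of at most 40% allows at most ⌊0.40 × 8⌋ = 3 poor respondents.
So at least 6 − 3 = 3 must be lifted.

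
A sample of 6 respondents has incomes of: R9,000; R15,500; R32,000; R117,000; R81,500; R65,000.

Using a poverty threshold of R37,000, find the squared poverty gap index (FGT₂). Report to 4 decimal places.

Incomes under z: R9,000, R15,500, R32,000 (q = 3 of N = 6).
Shortfall ratios: (37000−9000)/37000 = 0.7568; (37000−15500)/37000 = 0.5811; (37000−32000)/37000 = 0.1351.
Squared: 0.5727; 0.3377; 0.0183.
Sum = 0.928598; P₂ = 0.928598 / 6 = 0.1548.

0.1548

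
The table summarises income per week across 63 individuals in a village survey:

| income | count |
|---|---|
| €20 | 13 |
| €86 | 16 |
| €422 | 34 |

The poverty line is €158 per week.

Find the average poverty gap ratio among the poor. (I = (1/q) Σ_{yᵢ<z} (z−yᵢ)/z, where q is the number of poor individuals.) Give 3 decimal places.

0.643

Poor units: 13×€20, 16×€86 (q = 29 of N = 63).
Relative gaps: 0.8734 (×13), 0.4557 (×16); sum = 18.645570.
I averages over the q = 29 poor units only: 18.645570 / 29 = 0.643.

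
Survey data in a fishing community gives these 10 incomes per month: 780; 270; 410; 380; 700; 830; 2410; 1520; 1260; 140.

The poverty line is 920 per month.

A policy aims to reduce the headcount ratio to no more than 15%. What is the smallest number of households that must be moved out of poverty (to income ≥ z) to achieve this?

6

Currently q = 7 of N = 10 are below the line (H = 0.700).
A headcount ratio of at most 15% allows at most ⌊0.15 × 10⌋ = 1 poor households.
So at least 7 − 1 = 6 must be lifted.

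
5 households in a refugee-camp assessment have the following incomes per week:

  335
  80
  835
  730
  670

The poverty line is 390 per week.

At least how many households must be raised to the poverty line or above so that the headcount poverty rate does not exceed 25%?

Currently q = 2 of N = 5 are below the line (H = 0.400).
A headcount ratio of at most 25% allows at most ⌊0.25 × 5⌋ = 1 poor households.
So at least 2 − 1 = 1 must be lifted.

1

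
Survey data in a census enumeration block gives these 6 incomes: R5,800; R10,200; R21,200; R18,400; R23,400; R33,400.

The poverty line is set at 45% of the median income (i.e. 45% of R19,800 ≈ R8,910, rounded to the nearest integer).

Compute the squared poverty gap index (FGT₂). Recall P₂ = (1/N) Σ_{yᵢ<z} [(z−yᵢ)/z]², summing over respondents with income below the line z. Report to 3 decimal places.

0.020

Below the line: R5,800 (q = 1 of N = 6).
Gap ratios (z−y)/z: (8910−5800)/8910 = 0.3490.
Squared: 0.1218.
Sum = 0.121833; P₂ = 0.121833 / 6 = 0.020.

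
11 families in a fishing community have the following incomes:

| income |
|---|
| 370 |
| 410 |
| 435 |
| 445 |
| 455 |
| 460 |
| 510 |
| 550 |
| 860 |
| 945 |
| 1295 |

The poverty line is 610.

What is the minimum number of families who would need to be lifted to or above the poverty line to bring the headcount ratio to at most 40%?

4

Currently q = 8 of N = 11 are below the line (H = 0.727).
A headcount ratio of at most 40% allows at most ⌊0.40 × 11⌋ = 4 poor families.
So at least 8 − 4 = 4 must be lifted.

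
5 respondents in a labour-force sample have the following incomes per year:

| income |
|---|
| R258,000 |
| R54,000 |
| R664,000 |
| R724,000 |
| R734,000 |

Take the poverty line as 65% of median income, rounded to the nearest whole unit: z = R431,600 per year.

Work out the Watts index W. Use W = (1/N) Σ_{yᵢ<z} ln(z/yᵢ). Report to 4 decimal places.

Poor units: R54,000, R258,000 (q = 2 of N = 5).
ln(z/y) terms: ln(431600/54000) = 2.0785; ln(431600/258000) = 0.5145.
W = 2.593055 / 5 = 0.5186.

0.5186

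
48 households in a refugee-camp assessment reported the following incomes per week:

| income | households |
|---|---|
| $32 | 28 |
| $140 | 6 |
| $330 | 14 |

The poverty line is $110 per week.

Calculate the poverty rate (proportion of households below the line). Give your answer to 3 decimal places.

28 of the 48 households have income below $110.
H = 28/48 = 0.583.

0.583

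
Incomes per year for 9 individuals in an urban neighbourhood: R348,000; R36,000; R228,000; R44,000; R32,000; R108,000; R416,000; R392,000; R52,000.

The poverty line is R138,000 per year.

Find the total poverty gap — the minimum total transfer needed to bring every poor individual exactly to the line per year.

R418,000

Below the line: R32,000, R36,000, R44,000, R52,000, R108,000 (q = 5 of N = 9).
Individual gaps: 138000−32000 = 106000; 138000−36000 = 102000; 138000−44000 = 94000; 138000−52000 = 86000; 138000−108000 = 30000.
Aggregate gap = R418,000.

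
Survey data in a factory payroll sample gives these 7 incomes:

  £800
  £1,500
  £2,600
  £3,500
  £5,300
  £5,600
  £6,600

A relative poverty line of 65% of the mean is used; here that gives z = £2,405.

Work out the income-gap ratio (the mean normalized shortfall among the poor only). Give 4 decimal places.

0.5218

Poor units: £800, £1,500 (q = 2 of N = 7).
Relative gaps: 0.6674, 0.3763; sum = 1.043659.
The income-gap ratio divides by q (the poor only): 1.043659 / 2 = 0.5218.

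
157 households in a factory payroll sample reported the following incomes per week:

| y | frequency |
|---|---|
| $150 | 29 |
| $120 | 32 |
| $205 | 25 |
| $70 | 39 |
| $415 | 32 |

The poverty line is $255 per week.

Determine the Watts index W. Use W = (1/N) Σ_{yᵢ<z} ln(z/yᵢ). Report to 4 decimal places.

0.6075

Poor units: 39×$70, 32×$120, 29×$150, 25×$205 (q = 125 of N = 157).
Log gaps: ln(255/70) = 1.2928 (×39); ln(255/120) = 0.7538 (×32); ln(255/150) = 0.5306 (×29); ln(255/205) = 0.2183 (×25).
W = 95.383220 / 157 = 0.6075.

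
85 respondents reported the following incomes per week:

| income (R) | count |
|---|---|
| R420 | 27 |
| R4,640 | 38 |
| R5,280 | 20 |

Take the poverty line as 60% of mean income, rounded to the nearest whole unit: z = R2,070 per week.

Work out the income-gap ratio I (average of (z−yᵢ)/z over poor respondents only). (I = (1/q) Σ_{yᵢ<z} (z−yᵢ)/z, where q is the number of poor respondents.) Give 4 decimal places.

0.7971

Incomes under z: 27×R420 (q = 27 of N = 85).
Shortfall ratios (z−y)/z: 0.7971 (×27); sum = 21.521739.
The income-gap ratio divides by q (the poor only): 21.521739 / 27 = 0.7971.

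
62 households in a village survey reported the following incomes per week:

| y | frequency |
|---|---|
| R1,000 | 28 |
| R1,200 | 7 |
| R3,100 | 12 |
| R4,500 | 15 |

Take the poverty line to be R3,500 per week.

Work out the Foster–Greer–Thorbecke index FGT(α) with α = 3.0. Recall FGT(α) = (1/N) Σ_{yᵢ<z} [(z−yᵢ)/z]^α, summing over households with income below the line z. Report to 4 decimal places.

0.1969

Incomes under z: 28×R1,000, 7×R1,200, 12×R3,100 (q = 47 of N = 62).
Normalized shortfalls: (3500−1000)/3500 = 0.7143 (×28); (3500−1200)/3500 = 0.6571 (×7); (3500−3100)/3500 = 0.1143 (×12).
Raised to α = 3.0: 0.36443 (×28); 0.28378 (×7); 0.00149 (×12).
Sum = 12.208443; FGT(3.0) = 12.208443 / 62 = 0.1969.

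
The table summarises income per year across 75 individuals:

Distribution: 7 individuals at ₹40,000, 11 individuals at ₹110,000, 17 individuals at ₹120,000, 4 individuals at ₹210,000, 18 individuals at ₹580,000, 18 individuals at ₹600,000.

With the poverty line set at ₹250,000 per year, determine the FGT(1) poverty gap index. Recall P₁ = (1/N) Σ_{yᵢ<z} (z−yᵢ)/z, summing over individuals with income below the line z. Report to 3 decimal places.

0.287

Incomes under z: 7×₹40,000, 11×₹110,000, 17×₹120,000, 4×₹210,000 (q = 39 of N = 75).
Normalized shortfalls: (250000−40000)/250000 = 0.8400 (×7); (250000−110000)/250000 = 0.5600 (×11); (250000−120000)/250000 = 0.5200 (×17); (250000−210000)/250000 = 0.1600 (×4).
Sum of shortfalls = 21.520000; P₁ averages over all N: 21.520000 / 75 = 0.287.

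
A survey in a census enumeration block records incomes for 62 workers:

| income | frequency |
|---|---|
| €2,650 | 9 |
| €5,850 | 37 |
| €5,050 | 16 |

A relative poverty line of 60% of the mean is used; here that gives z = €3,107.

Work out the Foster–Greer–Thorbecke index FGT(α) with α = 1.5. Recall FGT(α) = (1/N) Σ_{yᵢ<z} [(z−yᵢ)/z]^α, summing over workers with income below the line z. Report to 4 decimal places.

Incomes under z: 9×€2,650 (q = 9 of N = 62).
Gap ratios (z−y)/z: (3107−2650)/3107 = 0.1471 (×9).
Raised to α = 1.5: 0.05641 (×9).
Sum = 0.507697; FGT(1.5) = 0.507697 / 62 = 0.0082.

0.0082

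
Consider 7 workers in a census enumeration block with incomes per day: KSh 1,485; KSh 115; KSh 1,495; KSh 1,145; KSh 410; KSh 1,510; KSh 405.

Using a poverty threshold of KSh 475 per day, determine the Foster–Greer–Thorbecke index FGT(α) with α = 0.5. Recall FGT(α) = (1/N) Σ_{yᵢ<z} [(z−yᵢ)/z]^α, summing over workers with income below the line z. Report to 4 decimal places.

0.2321

Below z: KSh 115, KSh 405, KSh 410 (q = 3 of N = 7).
Relative gaps: (475−115)/475 = 0.7579; (475−405)/475 = 0.1474; (475−410)/475 = 0.1368.
Raised to α = 0.5: 0.87057; 0.38389; 0.36992.
Sum = 1.624379; FGT(0.5) = 1.624379 / 7 = 0.2321.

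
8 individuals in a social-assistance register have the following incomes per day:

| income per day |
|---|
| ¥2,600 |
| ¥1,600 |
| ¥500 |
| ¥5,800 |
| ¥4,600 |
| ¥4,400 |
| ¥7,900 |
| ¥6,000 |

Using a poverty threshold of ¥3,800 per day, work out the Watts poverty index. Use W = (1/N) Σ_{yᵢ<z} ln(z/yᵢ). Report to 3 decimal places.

Below z: ¥500, ¥1,600, ¥2,600 (q = 3 of N = 8).
ln(z/y) terms: ln(3800/500) = 2.0281; ln(3800/1600) = 0.8650; ln(3800/2600) = 0.3795.
W = 3.272635 / 8 = 0.409.

0.409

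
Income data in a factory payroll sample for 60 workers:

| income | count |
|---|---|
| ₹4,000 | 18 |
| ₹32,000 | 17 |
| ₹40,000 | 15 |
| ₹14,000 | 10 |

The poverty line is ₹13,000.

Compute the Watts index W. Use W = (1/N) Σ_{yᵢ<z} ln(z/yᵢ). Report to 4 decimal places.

0.3536

Below z: 18×₹4,000 (q = 18 of N = 60).
Log gaps: ln(13000/4000) = 1.1787 (×18).
W = 21.215790 / 60 = 0.3536.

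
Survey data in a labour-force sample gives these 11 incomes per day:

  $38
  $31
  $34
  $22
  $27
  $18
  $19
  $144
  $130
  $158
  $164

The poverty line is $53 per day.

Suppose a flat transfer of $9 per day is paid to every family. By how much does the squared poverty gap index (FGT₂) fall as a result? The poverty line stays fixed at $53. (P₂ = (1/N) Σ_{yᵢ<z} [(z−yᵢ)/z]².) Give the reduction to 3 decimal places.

0.088

Before: below the line — $18, $19, $22, $27, $31, $34, $38; squared poverty gap index (FGT₂) = 0.16467.
After the $9 transfer: below the line — $27, $28, $31, $36, $40, $43, $47; squared poverty gap index (FGT₂) = 0.07699.
Reduction = 0.16467 − 0.07699 = 0.088.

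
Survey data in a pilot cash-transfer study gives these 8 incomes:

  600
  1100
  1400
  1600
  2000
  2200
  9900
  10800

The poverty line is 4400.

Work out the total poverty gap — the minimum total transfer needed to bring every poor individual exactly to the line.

Below the line: 600, 1100, 1400, 1600, 2000, 2200 (q = 6 of N = 8).
Individual gaps: 4400−600 = 3800; 4400−1100 = 3300; 4400−1400 = 3000; 4400−1600 = 2800; 4400−2000 = 2400; 4400−2200 = 2200.
Aggregate gap = 17500.

17500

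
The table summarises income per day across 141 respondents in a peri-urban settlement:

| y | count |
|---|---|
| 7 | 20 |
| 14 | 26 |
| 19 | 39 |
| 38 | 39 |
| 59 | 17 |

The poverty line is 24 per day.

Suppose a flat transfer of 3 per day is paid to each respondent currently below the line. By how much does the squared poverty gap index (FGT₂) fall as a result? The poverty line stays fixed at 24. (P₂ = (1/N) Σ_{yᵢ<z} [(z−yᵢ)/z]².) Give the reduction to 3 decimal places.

0.049

Before: below the line — 20×7, 26×14, 39×19; squared poverty gap index (FGT₂) = 0.11519.
After the 3 transfer: below the line — 20×10, 26×17, 39×22; squared poverty gap index (FGT₂) = 0.06587.
Reduction = 0.11519 − 0.06587 = 0.049.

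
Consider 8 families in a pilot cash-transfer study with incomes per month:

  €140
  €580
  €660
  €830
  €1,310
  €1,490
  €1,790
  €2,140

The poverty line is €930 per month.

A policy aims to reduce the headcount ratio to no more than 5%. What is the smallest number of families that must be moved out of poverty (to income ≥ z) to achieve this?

4

Currently q = 4 of N = 8 are below the line (H = 0.500).
A headcount ratio of at most 5% allows at most ⌊0.05 × 8⌋ = 0 poor families.
So at least 4 − 0 = 4 must be lifted.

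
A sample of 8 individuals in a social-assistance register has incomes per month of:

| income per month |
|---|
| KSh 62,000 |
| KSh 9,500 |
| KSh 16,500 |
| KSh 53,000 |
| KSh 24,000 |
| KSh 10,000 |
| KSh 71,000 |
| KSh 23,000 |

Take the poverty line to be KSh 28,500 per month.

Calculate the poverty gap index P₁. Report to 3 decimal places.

0.261

Poor units: KSh 9,500, KSh 10,000, KSh 16,500, KSh 23,000, KSh 24,000 (q = 5 of N = 8).
Normalized shortfalls: (28500−9500)/28500 = 0.6667; (28500−10000)/28500 = 0.6491; (28500−16500)/28500 = 0.4211; (28500−23000)/28500 = 0.1930; (28500−24000)/28500 = 0.1579.
Sum of shortfalls = 2.087719; P₁ averages over all N: 2.087719 / 8 = 0.261.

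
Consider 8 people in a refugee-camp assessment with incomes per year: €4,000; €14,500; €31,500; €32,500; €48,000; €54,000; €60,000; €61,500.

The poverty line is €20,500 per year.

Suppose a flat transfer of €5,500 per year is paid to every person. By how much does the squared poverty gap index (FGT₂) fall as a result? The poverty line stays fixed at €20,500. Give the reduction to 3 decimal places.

Before: below the line — €4,000, €14,500; squared poverty gap index (FGT₂) = 0.09169.
After the €5,500 transfer: below the line — €9,500, €20,000; squared poverty gap index (FGT₂) = 0.03606.
Reduction = 0.09169 − 0.03606 = 0.056.

0.056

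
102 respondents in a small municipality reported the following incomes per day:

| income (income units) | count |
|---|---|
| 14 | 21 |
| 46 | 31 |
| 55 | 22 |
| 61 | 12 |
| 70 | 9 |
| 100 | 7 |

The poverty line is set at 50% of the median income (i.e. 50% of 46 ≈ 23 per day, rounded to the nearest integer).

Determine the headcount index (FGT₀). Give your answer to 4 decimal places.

21 of the 102 respondents have income below 23.
H = 21/102 = 0.2059.

0.2059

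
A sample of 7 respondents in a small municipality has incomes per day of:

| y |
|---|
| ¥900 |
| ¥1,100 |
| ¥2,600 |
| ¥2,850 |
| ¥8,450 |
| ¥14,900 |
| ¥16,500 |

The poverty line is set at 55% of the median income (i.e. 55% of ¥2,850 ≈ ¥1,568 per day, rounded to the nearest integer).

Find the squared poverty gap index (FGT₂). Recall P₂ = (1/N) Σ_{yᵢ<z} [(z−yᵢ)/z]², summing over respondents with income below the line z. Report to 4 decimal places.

Below the line: ¥900, ¥1,100 (q = 2 of N = 7).
Gap ratios (z−y)/z: (1568−900)/1568 = 0.4260; (1568−1100)/1568 = 0.2985.
Squared: 0.1815; 0.0891.
Sum = 0.270577; P₂ = 0.270577 / 7 = 0.0387.

0.0387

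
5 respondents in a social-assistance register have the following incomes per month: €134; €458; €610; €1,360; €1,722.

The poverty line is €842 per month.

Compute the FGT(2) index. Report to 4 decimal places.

0.1982

Below the line: €134, €458, €610 (q = 3 of N = 5).
Normalized shortfalls: (842−134)/842 = 0.8409; (842−458)/842 = 0.4561; (842−610)/842 = 0.2755.
Squared: 0.7070; 0.2080; 0.0759.
Sum = 0.990945; P₂ = 0.990945 / 5 = 0.1982.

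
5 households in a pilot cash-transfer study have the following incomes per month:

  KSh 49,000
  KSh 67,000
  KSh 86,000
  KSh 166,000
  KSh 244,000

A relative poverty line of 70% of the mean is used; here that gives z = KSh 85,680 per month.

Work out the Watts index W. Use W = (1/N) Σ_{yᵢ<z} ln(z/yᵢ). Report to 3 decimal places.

Incomes under z: KSh 49,000, KSh 67,000 (q = 2 of N = 5).
ln(z/y) terms: ln(85680/49000) = 0.5588; ln(85680/67000) = 0.2459.
W = 0.804726 / 5 = 0.161.

0.161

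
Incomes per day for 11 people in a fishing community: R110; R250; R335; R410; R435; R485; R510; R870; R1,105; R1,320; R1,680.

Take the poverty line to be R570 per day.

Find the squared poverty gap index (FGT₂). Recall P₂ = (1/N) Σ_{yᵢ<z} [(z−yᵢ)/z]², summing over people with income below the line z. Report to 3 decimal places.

Incomes under z: R110, R250, R335, R410, R435, R485, R510 (q = 7 of N = 11).
Normalized shortfalls: (570−110)/570 = 0.8070; (570−250)/570 = 0.5614; (570−335)/570 = 0.4123; (570−410)/570 = 0.2807; (570−435)/570 = 0.2368; (570−485)/570 = 0.1491; (570−510)/570 = 0.1053.
Squared: 0.6513; 0.3152; 0.1700; 0.0788; 0.0561; 0.0222; 0.0111.
Sum = 1.304632; P₂ = 1.304632 / 11 = 0.119.

0.119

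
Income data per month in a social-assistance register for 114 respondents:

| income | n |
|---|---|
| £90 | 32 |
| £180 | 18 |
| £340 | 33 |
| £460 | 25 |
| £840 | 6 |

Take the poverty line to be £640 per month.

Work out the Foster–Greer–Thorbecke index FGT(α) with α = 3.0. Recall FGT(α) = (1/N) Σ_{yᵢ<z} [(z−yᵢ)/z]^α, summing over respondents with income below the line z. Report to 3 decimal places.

Below the line: 32×£90, 18×£180, 33×£340, 25×£460 (q = 108 of N = 114).
Normalized shortfalls: (640−90)/640 = 0.8594 (×32); (640−180)/640 = 0.7188 (×18); (640−340)/640 = 0.4688 (×33); (640−460)/640 = 0.2812 (×25).
Raised to α = 3.0: 0.63467 (×32); 0.37131 (×18); 0.10300 (×33); 0.02225 (×25).
Sum = 30.948059; FGT(3.0) = 30.948059 / 114 = 0.271.

0.271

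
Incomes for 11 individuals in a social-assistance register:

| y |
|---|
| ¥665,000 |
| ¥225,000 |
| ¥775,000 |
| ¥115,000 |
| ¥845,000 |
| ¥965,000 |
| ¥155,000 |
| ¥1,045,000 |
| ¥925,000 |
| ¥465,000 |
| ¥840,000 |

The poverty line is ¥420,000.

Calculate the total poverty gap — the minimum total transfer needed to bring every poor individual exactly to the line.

Poor units: ¥115,000, ¥155,000, ¥225,000 (q = 3 of N = 11).
Individual gaps: 420000−115000 = 305000; 420000−155000 = 265000; 420000−225000 = 195000.
Aggregate gap = ¥765,000.

¥765,000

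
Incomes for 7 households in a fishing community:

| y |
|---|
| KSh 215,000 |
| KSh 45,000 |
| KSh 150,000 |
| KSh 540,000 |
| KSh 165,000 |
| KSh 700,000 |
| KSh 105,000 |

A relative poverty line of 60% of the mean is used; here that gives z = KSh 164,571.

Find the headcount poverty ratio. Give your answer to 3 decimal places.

0.429

3 of the 7 households have income below KSh 164,571.
H = 3/7 = 0.429.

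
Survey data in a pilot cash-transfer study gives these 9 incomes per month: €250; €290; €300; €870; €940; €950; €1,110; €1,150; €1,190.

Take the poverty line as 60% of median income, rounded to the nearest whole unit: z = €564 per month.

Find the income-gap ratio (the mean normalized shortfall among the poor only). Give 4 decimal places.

Poor units: €250, €290, €300 (q = 3 of N = 9).
Relative gaps: 0.5567, 0.4858, 0.4681; sum = 1.510638.
The income-gap ratio divides by q (the poor only): 1.510638 / 3 = 0.5035.

0.5035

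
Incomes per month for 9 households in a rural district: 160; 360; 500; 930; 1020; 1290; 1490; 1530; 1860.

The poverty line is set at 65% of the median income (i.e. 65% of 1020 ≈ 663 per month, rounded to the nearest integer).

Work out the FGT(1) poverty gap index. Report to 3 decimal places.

Below the line: 160, 360, 500 (q = 3 of N = 9).
Gap ratios (z−y)/z: (663−160)/663 = 0.7587; (663−360)/663 = 0.4570; (663−500)/663 = 0.2459.
Σ = 1.461538. Dividing by the full population N = 9 gives P₁ = 0.162.

0.162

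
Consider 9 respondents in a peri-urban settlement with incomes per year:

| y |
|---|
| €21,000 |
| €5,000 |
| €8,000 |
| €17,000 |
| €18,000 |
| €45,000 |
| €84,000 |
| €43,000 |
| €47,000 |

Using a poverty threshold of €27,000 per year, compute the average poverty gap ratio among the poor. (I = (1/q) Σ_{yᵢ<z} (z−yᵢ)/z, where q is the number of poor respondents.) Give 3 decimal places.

Below z: €5,000, €8,000, €17,000, €18,000, €21,000 (q = 5 of N = 9).
Relative gaps: 0.8148, 0.7037, 0.3704, 0.3333, 0.2222; sum = 2.444444.
I averages over the q = 5 poor units only: 2.444444 / 5 = 0.489.

0.489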